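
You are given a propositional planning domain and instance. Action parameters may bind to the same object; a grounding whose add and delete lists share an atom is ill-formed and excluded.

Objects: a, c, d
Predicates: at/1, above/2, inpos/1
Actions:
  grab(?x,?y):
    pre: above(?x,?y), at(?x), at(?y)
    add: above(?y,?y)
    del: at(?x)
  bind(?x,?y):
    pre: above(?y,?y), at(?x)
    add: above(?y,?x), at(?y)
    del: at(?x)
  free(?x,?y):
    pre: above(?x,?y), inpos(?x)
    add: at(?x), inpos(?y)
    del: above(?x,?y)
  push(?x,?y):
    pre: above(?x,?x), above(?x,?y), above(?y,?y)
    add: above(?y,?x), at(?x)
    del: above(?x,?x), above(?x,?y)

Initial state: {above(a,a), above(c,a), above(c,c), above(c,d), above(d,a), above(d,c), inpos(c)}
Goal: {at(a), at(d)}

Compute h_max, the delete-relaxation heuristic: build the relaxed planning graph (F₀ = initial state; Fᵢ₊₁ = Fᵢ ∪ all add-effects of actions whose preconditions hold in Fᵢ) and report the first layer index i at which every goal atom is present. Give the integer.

F0 = init (7 atoms)
F1 = F0 ∪ {above(a,c), at(c), inpos(a), inpos(d)}  (11 atoms)
F2 = F1 ∪ {at(a), at(d)}  (13 atoms)
goal ⊆ F2  ⇒  h_max = 2

2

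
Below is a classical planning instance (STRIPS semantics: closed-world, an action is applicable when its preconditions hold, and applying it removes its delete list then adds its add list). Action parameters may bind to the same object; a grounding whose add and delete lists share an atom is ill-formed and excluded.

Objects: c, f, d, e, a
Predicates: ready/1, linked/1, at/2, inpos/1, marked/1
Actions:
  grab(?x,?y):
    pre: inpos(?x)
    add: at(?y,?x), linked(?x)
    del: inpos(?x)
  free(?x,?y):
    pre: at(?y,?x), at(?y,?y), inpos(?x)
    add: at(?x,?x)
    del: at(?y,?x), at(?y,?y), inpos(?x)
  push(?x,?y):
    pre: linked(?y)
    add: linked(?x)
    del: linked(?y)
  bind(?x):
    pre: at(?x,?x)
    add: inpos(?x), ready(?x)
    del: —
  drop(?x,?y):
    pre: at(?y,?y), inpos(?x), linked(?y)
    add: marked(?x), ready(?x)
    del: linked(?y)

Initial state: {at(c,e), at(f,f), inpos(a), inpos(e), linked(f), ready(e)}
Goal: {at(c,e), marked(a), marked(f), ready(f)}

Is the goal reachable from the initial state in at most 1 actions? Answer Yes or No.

No

1. grab(e,e)  →  {at(c,e), at(e,e), at(f,f), inpos(a), linked(e), linked(f), ready(e)}
2. bind(f)  →  {at(c,e), at(e,e), at(f,f), inpos(a), inpos(f), linked(e), linked(f), ready(e), ready(f)}
3. drop(f,f)  →  {at(c,e), at(e,e), at(f,f), inpos(a), inpos(f), linked(e), marked(f), ready(e), ready(f)}
4. drop(a,e)  →  {at(c,e), at(e,e), at(f,f), inpos(a), inpos(f), marked(a), marked(f), ready(a), ready(e), ready(f)}
optimal plan length = 4; 4 > 1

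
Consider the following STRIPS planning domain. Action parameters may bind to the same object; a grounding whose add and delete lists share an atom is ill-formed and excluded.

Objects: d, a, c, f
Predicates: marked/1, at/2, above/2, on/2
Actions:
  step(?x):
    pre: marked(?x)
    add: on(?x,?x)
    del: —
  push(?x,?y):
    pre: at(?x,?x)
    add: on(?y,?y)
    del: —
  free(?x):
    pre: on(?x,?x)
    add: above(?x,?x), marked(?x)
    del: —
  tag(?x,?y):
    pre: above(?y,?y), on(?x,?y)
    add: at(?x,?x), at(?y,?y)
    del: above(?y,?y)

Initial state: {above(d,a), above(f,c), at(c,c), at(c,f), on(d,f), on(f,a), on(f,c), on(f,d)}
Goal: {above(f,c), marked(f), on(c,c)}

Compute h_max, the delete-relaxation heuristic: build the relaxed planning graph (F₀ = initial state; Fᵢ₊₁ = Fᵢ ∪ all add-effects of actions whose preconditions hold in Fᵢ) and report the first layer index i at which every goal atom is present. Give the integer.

2

F0 = init (8 atoms)
F1 = F0 ∪ {on(a,a), on(c,c), on(d,d), on(f,f)}  (12 atoms)
F2 = F1 ∪ {above(a,a), above(c,c), above(d,d), above(f,f), marked(a), marked(c), marked(d), marked(f)}  (20 atoms)
goal ⊆ F2  ⇒  h_max = 2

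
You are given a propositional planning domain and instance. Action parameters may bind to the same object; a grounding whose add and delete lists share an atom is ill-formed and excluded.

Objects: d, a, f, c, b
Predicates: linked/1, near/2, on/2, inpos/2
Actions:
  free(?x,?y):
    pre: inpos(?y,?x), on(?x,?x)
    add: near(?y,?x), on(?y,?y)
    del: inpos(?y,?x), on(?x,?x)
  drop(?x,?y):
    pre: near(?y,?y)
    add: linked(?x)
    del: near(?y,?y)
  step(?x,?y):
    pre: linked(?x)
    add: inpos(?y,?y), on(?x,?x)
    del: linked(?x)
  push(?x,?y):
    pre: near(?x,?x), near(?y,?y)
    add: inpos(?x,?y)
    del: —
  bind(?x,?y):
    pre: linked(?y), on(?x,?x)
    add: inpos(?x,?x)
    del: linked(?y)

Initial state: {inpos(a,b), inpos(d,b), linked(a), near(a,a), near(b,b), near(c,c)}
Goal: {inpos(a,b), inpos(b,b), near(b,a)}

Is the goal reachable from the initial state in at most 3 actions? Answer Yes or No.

1. step(a,b)  →  {inpos(a,b), inpos(b,b), inpos(d,b), near(a,a), near(b,b), near(c,c), on(a,a)}
2. push(b,a)  →  {inpos(a,b), inpos(b,a), inpos(b,b), inpos(d,b), near(a,a), near(b,b), near(c,c), on(a,a)}
3. free(a,b)  →  {inpos(a,b), inpos(b,b), inpos(d,b), near(a,a), near(b,a), near(b,b), near(c,c), on(b,b)}
optimal plan length = 3; 3 ≤ 3

Yes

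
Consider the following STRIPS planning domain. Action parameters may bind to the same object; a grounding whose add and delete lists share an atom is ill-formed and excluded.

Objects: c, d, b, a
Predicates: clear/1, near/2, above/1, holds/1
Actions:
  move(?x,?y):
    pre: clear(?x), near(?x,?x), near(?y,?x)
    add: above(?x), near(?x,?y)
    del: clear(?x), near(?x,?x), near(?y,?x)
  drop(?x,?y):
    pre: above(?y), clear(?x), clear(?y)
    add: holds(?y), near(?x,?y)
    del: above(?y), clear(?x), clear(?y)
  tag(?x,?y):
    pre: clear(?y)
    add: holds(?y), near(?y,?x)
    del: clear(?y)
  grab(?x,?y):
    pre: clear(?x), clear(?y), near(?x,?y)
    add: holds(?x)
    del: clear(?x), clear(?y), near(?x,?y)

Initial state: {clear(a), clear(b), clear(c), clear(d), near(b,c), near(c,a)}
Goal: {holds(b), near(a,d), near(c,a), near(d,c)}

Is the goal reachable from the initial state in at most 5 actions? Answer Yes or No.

Yes

1. tag(c,d)  →  {clear(a), clear(b), clear(c), holds(d), near(b,c), near(c,a), near(d,c)}
2. tag(c,b)  →  {clear(a), clear(c), holds(b), holds(d), near(b,c), near(c,a), near(d,c)}
3. tag(d,a)  →  {clear(c), holds(a), holds(b), holds(d), near(a,d), near(b,c), near(c,a), near(d,c)}
optimal plan length = 3; 3 ≤ 5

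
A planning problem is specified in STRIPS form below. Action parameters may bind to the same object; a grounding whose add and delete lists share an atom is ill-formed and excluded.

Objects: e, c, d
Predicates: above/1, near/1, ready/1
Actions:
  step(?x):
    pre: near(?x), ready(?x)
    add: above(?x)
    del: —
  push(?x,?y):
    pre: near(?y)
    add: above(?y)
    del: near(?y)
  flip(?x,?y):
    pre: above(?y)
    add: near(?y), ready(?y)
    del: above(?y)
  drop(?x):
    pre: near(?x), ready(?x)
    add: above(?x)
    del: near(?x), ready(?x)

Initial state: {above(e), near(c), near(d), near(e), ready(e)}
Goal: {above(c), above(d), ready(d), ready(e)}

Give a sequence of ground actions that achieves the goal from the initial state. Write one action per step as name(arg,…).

push(e,c); push(e,d); flip(e,d); step(d)

1. push(e,c)  →  {above(c), above(e), near(d), near(e), ready(e)}
2. push(e,d)  →  {above(c), above(d), above(e), near(e), ready(e)}
3. flip(e,d)  →  {above(c), above(e), near(d), near(e), ready(d), ready(e)}
4. step(d)  →  {above(c), above(d), above(e), near(d), near(e), ready(d), ready(e)}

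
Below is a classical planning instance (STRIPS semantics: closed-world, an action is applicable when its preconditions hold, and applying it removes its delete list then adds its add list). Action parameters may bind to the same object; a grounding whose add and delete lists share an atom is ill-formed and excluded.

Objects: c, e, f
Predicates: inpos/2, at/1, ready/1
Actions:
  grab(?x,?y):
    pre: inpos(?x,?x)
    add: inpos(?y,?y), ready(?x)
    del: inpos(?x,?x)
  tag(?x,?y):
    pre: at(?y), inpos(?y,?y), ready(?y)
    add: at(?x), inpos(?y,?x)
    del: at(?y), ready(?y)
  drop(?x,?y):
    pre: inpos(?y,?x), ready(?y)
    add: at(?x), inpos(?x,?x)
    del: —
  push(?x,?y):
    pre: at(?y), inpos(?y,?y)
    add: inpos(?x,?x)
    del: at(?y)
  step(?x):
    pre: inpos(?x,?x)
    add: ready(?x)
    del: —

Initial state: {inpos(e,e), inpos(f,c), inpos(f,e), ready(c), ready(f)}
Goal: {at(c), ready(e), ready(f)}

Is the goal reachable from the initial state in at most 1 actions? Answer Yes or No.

1. grab(e,c)  →  {inpos(c,c), inpos(f,c), inpos(f,e), ready(c), ready(e), ready(f)}
2. drop(c,c)  →  {at(c), inpos(c,c), inpos(f,c), inpos(f,e), ready(c), ready(e), ready(f)}
optimal plan length = 2; 2 > 1

No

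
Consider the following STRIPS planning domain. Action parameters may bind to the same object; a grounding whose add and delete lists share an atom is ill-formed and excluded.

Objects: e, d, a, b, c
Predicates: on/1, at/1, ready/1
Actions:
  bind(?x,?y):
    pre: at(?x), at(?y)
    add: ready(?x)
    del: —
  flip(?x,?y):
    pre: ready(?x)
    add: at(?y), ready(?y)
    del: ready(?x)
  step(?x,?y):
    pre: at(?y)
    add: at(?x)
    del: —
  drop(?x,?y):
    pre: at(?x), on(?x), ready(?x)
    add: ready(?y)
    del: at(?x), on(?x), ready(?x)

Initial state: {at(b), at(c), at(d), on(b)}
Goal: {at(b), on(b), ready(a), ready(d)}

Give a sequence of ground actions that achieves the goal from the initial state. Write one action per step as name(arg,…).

1. bind(d,d)  →  {at(b), at(c), at(d), on(b), ready(d)}
2. bind(b,d)  →  {at(b), at(c), at(d), on(b), ready(b), ready(d)}
3. flip(b,a)  →  {at(a), at(b), at(c), at(d), on(b), ready(a), ready(d)}

bind(d,d); bind(b,d); flip(b,a)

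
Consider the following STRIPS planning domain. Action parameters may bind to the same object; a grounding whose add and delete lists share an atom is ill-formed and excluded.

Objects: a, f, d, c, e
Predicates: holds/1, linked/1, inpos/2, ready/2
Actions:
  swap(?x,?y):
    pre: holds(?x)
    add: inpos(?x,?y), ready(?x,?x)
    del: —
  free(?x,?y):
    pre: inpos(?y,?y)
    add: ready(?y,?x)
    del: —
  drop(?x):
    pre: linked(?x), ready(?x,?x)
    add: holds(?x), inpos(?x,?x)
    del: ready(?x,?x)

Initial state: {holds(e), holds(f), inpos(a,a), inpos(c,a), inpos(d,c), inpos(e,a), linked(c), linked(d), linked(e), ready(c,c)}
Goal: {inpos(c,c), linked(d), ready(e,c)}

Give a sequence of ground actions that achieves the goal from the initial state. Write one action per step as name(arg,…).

swap(e,e); free(c,e); drop(c)

1. swap(e,e)  →  {holds(e), holds(f), inpos(a,a), inpos(c,a), inpos(d,c), inpos(e,a), inpos(e,e), linked(c), linked(d), linked(e), ready(c,c), ready(e,e)}
2. free(c,e)  →  {holds(e), holds(f), inpos(a,a), inpos(c,a), inpos(d,c), inpos(e,a), inpos(e,e), linked(c), linked(d), linked(e), ready(c,c), ready(e,c), ready(e,e)}
3. drop(c)  →  {holds(c), holds(e), holds(f), inpos(a,a), inpos(c,a), inpos(c,c), inpos(d,c), inpos(e,a), inpos(e,e), linked(c), linked(d), linked(e), ready(e,c), ready(e,e)}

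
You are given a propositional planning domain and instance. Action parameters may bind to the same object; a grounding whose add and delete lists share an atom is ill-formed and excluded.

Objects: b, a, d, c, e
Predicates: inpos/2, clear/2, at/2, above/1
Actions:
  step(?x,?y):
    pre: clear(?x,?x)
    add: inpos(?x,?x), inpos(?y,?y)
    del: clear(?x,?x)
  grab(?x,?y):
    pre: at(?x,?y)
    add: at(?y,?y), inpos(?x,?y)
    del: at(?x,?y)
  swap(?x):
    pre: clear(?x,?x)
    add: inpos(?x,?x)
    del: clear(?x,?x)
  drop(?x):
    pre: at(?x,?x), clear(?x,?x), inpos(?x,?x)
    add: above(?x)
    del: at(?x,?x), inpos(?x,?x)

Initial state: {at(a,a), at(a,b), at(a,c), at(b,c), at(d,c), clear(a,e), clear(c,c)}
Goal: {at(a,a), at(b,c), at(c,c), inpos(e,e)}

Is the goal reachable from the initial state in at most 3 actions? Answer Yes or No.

1. step(c,e)  →  {at(a,a), at(a,b), at(a,c), at(b,c), at(d,c), clear(a,e), inpos(c,c), inpos(e,e)}
2. grab(a,c)  →  {at(a,a), at(a,b), at(b,c), at(c,c), at(d,c), clear(a,e), inpos(a,c), inpos(c,c), inpos(e,e)}
optimal plan length = 2; 2 ≤ 3

Yes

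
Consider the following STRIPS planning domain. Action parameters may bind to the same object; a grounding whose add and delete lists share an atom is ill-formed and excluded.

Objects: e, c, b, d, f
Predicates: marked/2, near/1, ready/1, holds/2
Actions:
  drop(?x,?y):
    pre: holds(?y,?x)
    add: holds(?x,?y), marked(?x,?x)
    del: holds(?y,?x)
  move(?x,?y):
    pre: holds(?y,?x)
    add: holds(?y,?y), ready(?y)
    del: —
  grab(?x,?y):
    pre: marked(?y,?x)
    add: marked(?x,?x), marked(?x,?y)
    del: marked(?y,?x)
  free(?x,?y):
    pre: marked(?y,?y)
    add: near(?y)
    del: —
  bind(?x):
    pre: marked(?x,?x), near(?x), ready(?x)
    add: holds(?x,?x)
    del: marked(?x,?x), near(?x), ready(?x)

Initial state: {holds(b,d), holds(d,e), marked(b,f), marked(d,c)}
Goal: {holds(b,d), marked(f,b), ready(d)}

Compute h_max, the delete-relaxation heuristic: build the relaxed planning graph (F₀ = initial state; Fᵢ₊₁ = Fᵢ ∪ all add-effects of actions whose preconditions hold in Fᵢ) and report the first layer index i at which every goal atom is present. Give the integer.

1

F0 = init (4 atoms)
F1 = F0 ∪ {holds(b,b), holds(d,b), holds(d,d), holds(e,d), marked(c,c), marked(c,d), marked(d,d), marked(e,e), marked(f,b), marked(f,f), ready(b), ready(d)}  (16 atoms)
goal ⊆ F1  ⇒  h_max = 1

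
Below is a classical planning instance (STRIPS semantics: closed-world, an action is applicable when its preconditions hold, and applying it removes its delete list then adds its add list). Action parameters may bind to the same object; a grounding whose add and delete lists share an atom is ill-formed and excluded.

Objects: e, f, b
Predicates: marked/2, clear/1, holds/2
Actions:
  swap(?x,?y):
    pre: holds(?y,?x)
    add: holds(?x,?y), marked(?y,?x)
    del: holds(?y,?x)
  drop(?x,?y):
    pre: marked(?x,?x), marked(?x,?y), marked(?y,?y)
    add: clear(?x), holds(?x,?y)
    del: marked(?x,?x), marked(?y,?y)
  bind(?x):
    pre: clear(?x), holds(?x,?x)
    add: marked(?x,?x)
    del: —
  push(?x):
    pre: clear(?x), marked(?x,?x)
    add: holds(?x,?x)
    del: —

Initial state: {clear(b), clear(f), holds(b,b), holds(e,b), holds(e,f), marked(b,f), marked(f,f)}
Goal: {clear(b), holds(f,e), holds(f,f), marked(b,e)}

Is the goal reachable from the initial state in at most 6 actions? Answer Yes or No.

Yes

1. swap(f,e)  →  {clear(b), clear(f), holds(b,b), holds(e,b), holds(f,e), marked(b,f), marked(e,f), marked(f,f)}
2. swap(b,e)  →  {clear(b), clear(f), holds(b,b), holds(b,e), holds(f,e), marked(b,f), marked(e,b), marked(e,f), marked(f,f)}
3. swap(e,b)  →  {clear(b), clear(f), holds(b,b), holds(e,b), holds(f,e), marked(b,e), marked(b,f), marked(e,b), marked(e,f), marked(f,f)}
4. drop(f,f)  →  {clear(b), clear(f), holds(b,b), holds(e,b), holds(f,e), holds(f,f), marked(b,e), marked(b,f), marked(e,b), marked(e,f)}
optimal plan length = 4; 4 ≤ 6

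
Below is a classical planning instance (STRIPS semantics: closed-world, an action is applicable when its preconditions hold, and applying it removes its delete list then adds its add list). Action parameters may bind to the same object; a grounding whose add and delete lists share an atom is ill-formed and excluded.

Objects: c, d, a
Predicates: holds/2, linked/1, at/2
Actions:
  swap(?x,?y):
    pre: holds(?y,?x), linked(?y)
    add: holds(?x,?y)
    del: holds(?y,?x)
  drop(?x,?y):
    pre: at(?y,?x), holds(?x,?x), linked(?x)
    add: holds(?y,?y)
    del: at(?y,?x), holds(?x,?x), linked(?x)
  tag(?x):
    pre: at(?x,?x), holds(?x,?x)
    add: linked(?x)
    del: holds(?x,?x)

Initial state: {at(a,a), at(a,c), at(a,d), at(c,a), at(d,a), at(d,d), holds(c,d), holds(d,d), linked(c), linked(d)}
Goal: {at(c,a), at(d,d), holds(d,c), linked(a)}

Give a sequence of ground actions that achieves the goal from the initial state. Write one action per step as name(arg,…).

1. swap(d,c)  →  {at(a,a), at(a,c), at(a,d), at(c,a), at(d,a), at(d,d), holds(d,c), holds(d,d), linked(c), linked(d)}
2. drop(d,a)  →  {at(a,a), at(a,c), at(c,a), at(d,a), at(d,d), holds(a,a), holds(d,c), linked(c)}
3. tag(a)  →  {at(a,a), at(a,c), at(c,a), at(d,a), at(d,d), holds(d,c), linked(a), linked(c)}

swap(d,c); drop(d,a); tag(a)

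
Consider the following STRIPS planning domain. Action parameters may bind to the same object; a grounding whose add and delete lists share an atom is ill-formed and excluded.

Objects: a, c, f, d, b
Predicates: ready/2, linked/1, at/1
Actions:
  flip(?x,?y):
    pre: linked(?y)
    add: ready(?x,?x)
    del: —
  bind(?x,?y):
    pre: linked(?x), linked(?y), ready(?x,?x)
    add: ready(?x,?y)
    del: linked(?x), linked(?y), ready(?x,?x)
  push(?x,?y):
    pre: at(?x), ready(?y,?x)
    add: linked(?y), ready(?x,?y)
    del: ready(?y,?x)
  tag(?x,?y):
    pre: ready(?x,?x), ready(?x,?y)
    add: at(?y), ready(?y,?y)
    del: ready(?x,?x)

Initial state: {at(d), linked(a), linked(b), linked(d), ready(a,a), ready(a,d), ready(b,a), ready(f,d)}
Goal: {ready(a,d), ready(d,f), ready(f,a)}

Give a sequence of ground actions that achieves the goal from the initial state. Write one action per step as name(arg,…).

flip(f,a); push(d,f); bind(f,a)

1. flip(f,a)  →  {at(d), linked(a), linked(b), linked(d), ready(a,a), ready(a,d), ready(b,a), ready(f,d), ready(f,f)}
2. push(d,f)  →  {at(d), linked(a), linked(b), linked(d), linked(f), ready(a,a), ready(a,d), ready(b,a), ready(d,f), ready(f,f)}
3. bind(f,a)  →  {at(d), linked(b), linked(d), ready(a,a), ready(a,d), ready(b,a), ready(d,f), ready(f,a)}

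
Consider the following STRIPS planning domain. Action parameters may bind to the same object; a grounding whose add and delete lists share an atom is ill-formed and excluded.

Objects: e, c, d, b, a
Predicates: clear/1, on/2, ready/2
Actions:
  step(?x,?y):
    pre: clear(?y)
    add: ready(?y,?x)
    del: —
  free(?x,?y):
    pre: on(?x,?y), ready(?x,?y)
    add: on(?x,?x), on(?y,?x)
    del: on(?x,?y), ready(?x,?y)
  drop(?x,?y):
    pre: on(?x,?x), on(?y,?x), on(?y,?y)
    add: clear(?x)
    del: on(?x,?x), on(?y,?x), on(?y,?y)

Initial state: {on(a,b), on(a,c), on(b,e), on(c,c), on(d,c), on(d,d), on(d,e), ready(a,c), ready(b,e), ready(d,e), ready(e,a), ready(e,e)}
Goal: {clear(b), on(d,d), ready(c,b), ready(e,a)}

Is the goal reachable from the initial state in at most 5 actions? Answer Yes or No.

Yes

1. free(b,e)  →  {on(a,b), on(a,c), on(b,b), on(c,c), on(d,c), on(d,d), on(d,e), on(e,b), ready(a,c), ready(d,e), ready(e,a), ready(e,e)}
2. drop(c,c)  →  {clear(c), on(a,b), on(a,c), on(b,b), on(d,c), on(d,d), on(d,e), on(e,b), ready(a,c), ready(d,e), ready(e,a), ready(e,e)}
3. step(b,c)  →  {clear(c), on(a,b), on(a,c), on(b,b), on(d,c), on(d,d), on(d,e), on(e,b), ready(a,c), ready(c,b), ready(d,e), ready(e,a), ready(e,e)}
4. drop(b,b)  →  {clear(b), clear(c), on(a,b), on(a,c), on(d,c), on(d,d), on(d,e), on(e,b), ready(a,c), ready(c,b), ready(d,e), ready(e,a), ready(e,e)}
optimal plan length = 4; 4 ≤ 5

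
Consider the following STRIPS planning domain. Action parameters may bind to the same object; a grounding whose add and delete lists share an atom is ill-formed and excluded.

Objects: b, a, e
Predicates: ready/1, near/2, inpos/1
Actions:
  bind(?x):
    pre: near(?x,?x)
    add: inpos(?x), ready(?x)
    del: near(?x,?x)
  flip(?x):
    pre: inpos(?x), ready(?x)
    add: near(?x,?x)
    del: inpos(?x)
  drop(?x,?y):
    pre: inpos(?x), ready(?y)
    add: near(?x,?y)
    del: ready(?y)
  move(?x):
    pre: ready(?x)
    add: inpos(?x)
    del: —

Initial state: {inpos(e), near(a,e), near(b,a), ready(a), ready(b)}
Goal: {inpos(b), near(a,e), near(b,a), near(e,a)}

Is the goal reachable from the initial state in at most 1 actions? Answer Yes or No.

1. drop(e,a)  →  {inpos(e), near(a,e), near(b,a), near(e,a), ready(b)}
2. move(b)  →  {inpos(b), inpos(e), near(a,e), near(b,a), near(e,a), ready(b)}
optimal plan length = 2; 2 > 1

No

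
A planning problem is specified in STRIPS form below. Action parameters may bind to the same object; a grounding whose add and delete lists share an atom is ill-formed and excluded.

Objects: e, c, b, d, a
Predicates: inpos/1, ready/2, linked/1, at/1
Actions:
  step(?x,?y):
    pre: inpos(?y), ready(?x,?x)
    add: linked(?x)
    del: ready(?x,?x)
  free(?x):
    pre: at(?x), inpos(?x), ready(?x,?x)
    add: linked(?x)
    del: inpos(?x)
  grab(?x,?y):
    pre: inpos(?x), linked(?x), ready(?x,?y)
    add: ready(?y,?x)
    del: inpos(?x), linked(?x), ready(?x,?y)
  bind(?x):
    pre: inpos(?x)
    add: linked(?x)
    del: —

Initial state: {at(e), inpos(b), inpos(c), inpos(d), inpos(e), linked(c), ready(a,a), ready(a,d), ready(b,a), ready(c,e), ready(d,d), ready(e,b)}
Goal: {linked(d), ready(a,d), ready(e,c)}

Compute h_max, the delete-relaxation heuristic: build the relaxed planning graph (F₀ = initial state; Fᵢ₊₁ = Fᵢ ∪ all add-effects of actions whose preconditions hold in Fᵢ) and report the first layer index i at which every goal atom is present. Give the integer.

1

F0 = init (12 atoms)
F1 = F0 ∪ {linked(a), linked(b), linked(d), linked(e), ready(e,c)}  (17 atoms)
goal ⊆ F1  ⇒  h_max = 1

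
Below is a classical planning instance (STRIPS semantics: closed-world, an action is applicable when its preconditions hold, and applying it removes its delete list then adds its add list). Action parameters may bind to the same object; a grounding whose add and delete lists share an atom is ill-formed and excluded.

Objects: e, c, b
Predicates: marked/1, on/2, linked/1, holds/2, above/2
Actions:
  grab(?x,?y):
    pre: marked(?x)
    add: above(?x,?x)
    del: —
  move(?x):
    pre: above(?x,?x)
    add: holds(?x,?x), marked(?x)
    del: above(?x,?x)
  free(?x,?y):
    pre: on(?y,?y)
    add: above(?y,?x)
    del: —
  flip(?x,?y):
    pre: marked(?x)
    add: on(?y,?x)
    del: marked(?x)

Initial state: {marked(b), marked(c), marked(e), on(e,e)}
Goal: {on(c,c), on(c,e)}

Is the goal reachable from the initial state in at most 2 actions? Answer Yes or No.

Yes

1. flip(e,c)  →  {marked(b), marked(c), on(c,e), on(e,e)}
2. flip(c,c)  →  {marked(b), on(c,c), on(c,e), on(e,e)}
optimal plan length = 2; 2 ≤ 2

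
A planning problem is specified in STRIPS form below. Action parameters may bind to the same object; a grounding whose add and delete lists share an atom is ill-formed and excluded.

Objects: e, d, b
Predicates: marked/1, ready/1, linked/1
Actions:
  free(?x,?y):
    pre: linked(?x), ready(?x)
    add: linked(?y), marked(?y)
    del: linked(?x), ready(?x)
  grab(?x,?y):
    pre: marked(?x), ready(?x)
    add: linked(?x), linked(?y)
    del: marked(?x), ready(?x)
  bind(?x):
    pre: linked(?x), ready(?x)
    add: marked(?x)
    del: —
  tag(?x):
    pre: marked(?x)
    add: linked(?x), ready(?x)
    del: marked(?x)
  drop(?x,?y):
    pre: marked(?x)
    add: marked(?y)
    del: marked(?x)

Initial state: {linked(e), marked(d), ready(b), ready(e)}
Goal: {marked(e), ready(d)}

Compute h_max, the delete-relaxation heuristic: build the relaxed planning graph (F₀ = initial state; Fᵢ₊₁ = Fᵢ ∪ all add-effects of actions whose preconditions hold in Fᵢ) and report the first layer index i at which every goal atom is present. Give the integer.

F0 = init (4 atoms)
F1 = F0 ∪ {linked(b), linked(d), marked(b), marked(e), ready(d)}  (9 atoms)
goal ⊆ F1  ⇒  h_max = 1

1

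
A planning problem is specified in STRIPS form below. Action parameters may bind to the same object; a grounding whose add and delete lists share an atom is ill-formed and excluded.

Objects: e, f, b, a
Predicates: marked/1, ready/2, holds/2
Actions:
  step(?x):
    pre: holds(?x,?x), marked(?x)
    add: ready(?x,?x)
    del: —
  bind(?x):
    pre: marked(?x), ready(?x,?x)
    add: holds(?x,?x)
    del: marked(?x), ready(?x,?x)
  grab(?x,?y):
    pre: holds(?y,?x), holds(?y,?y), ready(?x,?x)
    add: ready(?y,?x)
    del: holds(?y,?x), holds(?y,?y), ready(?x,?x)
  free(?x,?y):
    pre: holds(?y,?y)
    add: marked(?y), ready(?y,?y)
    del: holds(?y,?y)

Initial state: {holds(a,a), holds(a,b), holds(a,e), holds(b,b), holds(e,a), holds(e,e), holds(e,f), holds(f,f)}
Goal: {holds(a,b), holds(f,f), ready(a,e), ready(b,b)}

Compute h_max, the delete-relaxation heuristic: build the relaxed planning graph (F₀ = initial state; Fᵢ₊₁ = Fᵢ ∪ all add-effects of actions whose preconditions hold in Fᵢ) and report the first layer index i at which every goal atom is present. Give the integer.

F0 = init (8 atoms)
F1 = F0 ∪ {marked(a), marked(b), marked(e), marked(f), ready(a,a), ready(b,b), ready(e,e), ready(f,f)}  (16 atoms)
F2 = F1 ∪ {ready(a,b), ready(a,e), ready(e,a), ready(e,f)}  (20 atoms)
goal ⊆ F2  ⇒  h_max = 2

2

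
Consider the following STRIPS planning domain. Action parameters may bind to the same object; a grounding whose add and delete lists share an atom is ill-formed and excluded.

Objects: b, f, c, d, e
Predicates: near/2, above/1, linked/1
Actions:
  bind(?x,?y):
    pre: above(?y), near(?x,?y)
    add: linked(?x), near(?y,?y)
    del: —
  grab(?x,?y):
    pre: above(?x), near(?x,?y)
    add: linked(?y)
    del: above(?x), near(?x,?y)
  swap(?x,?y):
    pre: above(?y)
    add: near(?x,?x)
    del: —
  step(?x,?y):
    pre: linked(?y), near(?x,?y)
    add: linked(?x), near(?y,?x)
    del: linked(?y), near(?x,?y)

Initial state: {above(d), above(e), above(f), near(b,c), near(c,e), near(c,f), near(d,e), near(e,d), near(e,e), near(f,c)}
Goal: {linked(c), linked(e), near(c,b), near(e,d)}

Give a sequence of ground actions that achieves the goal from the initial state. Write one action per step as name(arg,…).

1. bind(c,f)  →  {above(d), above(e), above(f), linked(c), near(b,c), near(c,e), near(c,f), near(d,e), near(e,d), near(e,e), near(f,c), near(f,f)}
2. bind(e,d)  →  {above(d), above(e), above(f), linked(c), linked(e), near(b,c), near(c,e), near(c,f), near(d,d), near(d,e), near(e,d), near(e,e), near(f,c), near(f,f)}
3. step(b,c)  →  {above(d), above(e), above(f), linked(b), linked(e), near(c,b), near(c,e), near(c,f), near(d,d), near(d,e), near(e,d), near(e,e), near(f,c), near(f,f)}
4. bind(c,f)  →  {above(d), above(e), above(f), linked(b), linked(c), linked(e), near(c,b), near(c,e), near(c,f), near(d,d), near(d,e), near(e,d), near(e,e), near(f,c), near(f,f)}

bind(c,f); bind(e,d); step(b,c); bind(c,f)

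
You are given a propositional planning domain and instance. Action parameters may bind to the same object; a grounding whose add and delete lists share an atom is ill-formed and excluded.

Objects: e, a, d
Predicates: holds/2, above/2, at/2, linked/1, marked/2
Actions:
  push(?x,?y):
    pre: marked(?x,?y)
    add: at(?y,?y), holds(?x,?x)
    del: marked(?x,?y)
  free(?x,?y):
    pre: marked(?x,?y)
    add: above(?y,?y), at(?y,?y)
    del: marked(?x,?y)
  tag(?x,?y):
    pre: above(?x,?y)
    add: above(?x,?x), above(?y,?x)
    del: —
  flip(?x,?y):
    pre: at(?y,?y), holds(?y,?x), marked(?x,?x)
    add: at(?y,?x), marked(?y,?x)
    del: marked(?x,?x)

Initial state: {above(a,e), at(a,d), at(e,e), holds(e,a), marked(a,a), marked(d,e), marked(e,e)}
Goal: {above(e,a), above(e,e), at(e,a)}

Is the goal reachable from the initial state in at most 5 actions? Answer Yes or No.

Yes

1. free(e,e)  →  {above(a,e), above(e,e), at(a,d), at(e,e), holds(e,a), marked(a,a), marked(d,e)}
2. tag(a,e)  →  {above(a,a), above(a,e), above(e,a), above(e,e), at(a,d), at(e,e), holds(e,a), marked(a,a), marked(d,e)}
3. flip(a,e)  →  {above(a,a), above(a,e), above(e,a), above(e,e), at(a,d), at(e,a), at(e,e), holds(e,a), marked(d,e), marked(e,a)}
optimal plan length = 3; 3 ≤ 5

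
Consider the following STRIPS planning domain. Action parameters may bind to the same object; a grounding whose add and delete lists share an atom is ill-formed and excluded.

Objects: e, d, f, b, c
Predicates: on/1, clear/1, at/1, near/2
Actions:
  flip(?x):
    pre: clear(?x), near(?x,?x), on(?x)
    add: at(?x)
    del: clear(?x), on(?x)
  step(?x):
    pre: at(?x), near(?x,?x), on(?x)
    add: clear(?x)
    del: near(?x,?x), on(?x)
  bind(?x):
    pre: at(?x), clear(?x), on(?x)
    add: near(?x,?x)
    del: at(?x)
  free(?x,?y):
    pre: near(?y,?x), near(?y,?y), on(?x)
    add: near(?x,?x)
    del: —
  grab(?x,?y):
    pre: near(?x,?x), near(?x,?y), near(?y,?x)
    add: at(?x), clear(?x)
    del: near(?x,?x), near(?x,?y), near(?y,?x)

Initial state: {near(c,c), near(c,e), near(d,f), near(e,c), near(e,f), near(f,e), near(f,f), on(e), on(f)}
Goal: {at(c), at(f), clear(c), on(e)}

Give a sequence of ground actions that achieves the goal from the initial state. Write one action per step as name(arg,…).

grab(f,e); grab(c,e)

1. grab(f,e)  →  {at(f), clear(f), near(c,c), near(c,e), near(d,f), near(e,c), on(e), on(f)}
2. grab(c,e)  →  {at(c), at(f), clear(c), clear(f), near(d,f), on(e), on(f)}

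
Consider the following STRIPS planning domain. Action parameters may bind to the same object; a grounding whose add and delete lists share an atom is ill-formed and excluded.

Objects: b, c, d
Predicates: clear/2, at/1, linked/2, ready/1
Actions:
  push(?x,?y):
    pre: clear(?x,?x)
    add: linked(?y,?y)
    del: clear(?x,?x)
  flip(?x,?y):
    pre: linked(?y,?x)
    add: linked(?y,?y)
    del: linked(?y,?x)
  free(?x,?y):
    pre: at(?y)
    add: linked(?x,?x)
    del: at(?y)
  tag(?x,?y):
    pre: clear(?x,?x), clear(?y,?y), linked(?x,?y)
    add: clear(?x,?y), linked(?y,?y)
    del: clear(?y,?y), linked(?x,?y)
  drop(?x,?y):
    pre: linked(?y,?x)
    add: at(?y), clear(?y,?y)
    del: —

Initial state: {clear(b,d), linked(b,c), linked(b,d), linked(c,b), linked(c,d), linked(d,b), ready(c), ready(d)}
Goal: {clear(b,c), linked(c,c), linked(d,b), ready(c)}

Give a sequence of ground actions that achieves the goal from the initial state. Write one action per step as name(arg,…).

drop(b,c); drop(c,b); tag(b,c)

1. drop(b,c)  →  {at(c), clear(b,d), clear(c,c), linked(b,c), linked(b,d), linked(c,b), linked(c,d), linked(d,b), ready(c), ready(d)}
2. drop(c,b)  →  {at(b), at(c), clear(b,b), clear(b,d), clear(c,c), linked(b,c), linked(b,d), linked(c,b), linked(c,d), linked(d,b), ready(c), ready(d)}
3. tag(b,c)  →  {at(b), at(c), clear(b,b), clear(b,c), clear(b,d), linked(b,d), linked(c,b), linked(c,c), linked(c,d), linked(d,b), ready(c), ready(d)}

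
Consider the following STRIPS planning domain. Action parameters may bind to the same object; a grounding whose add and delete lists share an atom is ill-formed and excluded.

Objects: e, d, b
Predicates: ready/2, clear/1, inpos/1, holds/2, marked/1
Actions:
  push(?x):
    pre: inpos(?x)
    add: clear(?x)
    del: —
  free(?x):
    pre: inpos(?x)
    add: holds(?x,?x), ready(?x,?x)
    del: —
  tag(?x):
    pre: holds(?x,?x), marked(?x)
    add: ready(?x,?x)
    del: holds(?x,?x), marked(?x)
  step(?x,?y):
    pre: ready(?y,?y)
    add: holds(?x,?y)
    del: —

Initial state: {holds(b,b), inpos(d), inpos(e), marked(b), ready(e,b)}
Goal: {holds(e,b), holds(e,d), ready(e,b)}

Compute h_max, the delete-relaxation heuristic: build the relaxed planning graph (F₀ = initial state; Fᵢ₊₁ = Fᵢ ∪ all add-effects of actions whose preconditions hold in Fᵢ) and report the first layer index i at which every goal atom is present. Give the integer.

F0 = init (5 atoms)
F1 = F0 ∪ {clear(d), clear(e), holds(d,d), holds(e,e), ready(b,b), ready(d,d), ready(e,e)}  (12 atoms)
F2 = F1 ∪ {holds(b,d), holds(b,e), holds(d,b), holds(d,e), holds(e,b), holds(e,d)}  (18 atoms)
goal ⊆ F2  ⇒  h_max = 2

2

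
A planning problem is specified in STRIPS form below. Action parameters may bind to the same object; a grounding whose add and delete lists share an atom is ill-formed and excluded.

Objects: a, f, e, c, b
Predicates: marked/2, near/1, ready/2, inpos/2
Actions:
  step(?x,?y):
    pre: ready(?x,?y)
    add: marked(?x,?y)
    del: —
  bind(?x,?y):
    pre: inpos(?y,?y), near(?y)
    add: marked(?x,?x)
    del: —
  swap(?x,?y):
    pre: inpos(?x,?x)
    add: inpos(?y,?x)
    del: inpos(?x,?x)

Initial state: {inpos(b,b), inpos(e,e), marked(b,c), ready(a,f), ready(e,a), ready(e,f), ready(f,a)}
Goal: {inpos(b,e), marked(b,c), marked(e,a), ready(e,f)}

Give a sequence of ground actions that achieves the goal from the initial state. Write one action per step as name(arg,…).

step(e,a); swap(e,b)

1. step(e,a)  →  {inpos(b,b), inpos(e,e), marked(b,c), marked(e,a), ready(a,f), ready(e,a), ready(e,f), ready(f,a)}
2. swap(e,b)  →  {inpos(b,b), inpos(b,e), marked(b,c), marked(e,a), ready(a,f), ready(e,a), ready(e,f), ready(f,a)}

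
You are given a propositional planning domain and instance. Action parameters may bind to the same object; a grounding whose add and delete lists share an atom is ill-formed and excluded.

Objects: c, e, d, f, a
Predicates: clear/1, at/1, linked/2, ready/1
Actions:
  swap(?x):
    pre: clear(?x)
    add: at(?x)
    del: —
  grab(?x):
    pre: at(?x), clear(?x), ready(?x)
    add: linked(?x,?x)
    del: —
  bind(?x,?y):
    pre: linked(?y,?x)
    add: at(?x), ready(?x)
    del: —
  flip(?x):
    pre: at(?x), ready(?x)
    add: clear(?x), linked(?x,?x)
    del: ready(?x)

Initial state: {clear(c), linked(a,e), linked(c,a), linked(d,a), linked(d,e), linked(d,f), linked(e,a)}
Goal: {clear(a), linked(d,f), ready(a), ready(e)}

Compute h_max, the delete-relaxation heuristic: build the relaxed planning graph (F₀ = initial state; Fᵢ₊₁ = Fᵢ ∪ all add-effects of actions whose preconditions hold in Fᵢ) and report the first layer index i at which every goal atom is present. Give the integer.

2

F0 = init (7 atoms)
F1 = F0 ∪ {at(a), at(c), at(e), at(f), ready(a), ready(e), ready(f)}  (14 atoms)
F2 = F1 ∪ {clear(a), clear(e), clear(f), linked(a,a), linked(e,e), linked(f,f)}  (20 atoms)
goal ⊆ F2  ⇒  h_max = 2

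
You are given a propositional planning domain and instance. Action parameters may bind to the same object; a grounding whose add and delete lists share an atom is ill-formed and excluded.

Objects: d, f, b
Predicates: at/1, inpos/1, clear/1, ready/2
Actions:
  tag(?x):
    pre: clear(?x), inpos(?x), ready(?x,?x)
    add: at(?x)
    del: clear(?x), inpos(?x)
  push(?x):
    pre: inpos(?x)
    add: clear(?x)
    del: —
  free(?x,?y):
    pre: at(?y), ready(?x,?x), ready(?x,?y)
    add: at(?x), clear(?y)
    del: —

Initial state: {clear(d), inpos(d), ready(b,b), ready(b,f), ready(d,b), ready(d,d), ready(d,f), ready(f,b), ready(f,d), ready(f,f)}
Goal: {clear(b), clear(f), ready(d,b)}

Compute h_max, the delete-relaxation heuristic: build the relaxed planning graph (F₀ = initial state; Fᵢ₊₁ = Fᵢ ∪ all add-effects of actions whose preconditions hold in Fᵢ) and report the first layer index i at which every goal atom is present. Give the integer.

F0 = init (10 atoms)
F1 = F0 ∪ {at(d)}  (11 atoms)
F2 = F1 ∪ {at(f)}  (12 atoms)
F3 = F2 ∪ {at(b), clear(f)}  (14 atoms)
F4 = F3 ∪ {clear(b)}  (15 atoms)
goal ⊆ F4  ⇒  h_max = 4

4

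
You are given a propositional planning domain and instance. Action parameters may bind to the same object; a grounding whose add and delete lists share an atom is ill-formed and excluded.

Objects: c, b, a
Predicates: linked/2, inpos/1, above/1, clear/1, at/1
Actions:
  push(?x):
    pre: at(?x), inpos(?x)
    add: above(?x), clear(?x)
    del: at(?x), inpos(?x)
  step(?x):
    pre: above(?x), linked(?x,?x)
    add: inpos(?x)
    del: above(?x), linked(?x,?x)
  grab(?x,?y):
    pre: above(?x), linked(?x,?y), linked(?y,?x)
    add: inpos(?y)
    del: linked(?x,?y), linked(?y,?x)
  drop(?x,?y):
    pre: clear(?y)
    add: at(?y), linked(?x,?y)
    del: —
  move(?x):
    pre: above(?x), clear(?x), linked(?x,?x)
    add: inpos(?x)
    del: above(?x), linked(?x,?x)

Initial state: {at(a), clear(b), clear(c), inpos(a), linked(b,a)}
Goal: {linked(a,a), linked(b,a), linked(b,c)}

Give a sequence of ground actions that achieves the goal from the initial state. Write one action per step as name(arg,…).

1. push(a)  →  {above(a), clear(a), clear(b), clear(c), linked(b,a)}
2. drop(b,c)  →  {above(a), at(c), clear(a), clear(b), clear(c), linked(b,a), linked(b,c)}
3. drop(a,a)  →  {above(a), at(a), at(c), clear(a), clear(b), clear(c), linked(a,a), linked(b,a), linked(b,c)}

push(a); drop(b,c); drop(a,a)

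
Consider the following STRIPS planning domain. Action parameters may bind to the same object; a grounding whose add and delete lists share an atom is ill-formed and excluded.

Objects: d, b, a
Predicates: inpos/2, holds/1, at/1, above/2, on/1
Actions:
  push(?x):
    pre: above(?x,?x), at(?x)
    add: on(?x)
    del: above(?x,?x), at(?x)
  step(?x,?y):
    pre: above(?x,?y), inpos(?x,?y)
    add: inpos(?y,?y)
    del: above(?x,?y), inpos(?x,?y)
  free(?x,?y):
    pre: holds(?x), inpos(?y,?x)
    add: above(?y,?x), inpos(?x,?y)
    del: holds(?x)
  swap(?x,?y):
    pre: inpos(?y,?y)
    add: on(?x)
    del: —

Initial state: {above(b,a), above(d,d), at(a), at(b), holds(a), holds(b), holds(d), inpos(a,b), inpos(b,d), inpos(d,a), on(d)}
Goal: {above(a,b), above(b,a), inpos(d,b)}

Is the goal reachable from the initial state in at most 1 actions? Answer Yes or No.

No

1. free(d,b)  →  {above(b,a), above(b,d), above(d,d), at(a), at(b), holds(a), holds(b), inpos(a,b), inpos(b,d), inpos(d,a), inpos(d,b), on(d)}
2. free(b,a)  →  {above(a,b), above(b,a), above(b,d), above(d,d), at(a), at(b), holds(a), inpos(a,b), inpos(b,a), inpos(b,d), inpos(d,a), inpos(d,b), on(d)}
optimal plan length = 2; 2 > 1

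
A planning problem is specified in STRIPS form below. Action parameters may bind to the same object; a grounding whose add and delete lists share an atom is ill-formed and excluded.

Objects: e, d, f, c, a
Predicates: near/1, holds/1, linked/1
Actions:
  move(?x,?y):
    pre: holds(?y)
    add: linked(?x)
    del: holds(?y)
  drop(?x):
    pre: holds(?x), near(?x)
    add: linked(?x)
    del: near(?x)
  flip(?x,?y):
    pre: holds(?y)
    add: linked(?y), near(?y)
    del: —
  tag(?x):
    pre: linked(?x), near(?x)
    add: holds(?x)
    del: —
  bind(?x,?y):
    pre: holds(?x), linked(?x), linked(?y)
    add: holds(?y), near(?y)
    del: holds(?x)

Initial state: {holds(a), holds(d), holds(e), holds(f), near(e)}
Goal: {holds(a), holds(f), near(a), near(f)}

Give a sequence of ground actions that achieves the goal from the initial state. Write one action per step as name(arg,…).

1. flip(e,f)  →  {holds(a), holds(d), holds(e), holds(f), linked(f), near(e), near(f)}
2. flip(e,a)  →  {holds(a), holds(d), holds(e), holds(f), linked(a), linked(f), near(a), near(e), near(f)}

flip(e,f); flip(e,a)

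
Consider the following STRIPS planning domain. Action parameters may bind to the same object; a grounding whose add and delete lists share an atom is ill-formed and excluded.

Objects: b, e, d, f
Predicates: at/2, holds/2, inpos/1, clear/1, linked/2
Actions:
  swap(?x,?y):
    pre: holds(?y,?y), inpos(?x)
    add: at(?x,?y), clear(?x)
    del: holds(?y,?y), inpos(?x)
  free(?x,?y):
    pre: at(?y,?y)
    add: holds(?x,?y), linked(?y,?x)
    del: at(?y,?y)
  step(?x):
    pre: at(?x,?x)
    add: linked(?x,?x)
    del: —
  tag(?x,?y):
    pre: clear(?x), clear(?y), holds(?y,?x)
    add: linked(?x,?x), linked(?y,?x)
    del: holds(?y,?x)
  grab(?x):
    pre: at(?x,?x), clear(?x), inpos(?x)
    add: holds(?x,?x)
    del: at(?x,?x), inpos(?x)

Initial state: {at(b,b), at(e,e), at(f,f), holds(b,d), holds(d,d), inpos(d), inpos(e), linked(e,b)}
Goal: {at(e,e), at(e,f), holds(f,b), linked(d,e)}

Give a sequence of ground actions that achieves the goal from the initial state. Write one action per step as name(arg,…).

swap(d,d); free(e,d); free(f,b); free(f,f); swap(e,f)

1. swap(d,d)  →  {at(b,b), at(d,d), at(e,e), at(f,f), clear(d), holds(b,d), inpos(e), linked(e,b)}
2. free(e,d)  →  {at(b,b), at(e,e), at(f,f), clear(d), holds(b,d), holds(e,d), inpos(e), linked(d,e), linked(e,b)}
3. free(f,b)  →  {at(e,e), at(f,f), clear(d), holds(b,d), holds(e,d), holds(f,b), inpos(e), linked(b,f), linked(d,e), linked(e,b)}
4. free(f,f)  →  {at(e,e), clear(d), holds(b,d), holds(e,d), holds(f,b), holds(f,f), inpos(e), linked(b,f), linked(d,e), linked(e,b), linked(f,f)}
5. swap(e,f)  →  {at(e,e), at(e,f), clear(d), clear(e), holds(b,d), holds(e,d), holds(f,b), linked(b,f), linked(d,e), linked(e,b), linked(f,f)}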